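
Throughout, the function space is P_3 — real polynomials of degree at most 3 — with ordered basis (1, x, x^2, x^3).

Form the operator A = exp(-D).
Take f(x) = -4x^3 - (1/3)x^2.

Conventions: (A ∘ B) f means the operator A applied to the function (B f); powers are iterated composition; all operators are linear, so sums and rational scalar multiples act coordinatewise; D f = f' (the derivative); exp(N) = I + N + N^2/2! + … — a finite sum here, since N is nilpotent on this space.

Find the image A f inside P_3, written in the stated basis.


order-1 term: 12x^2 + (2/3)x
order-2 term: -12x - 1/3
order-3 term: 4
the series for exp(-D) f terminates at order 3
exp(-D) f = -4x^3 + (35/3)x^2 - (34/3)x + 11/3

the image equals g(x) = -4x^3 + (35/3)x^2 - (34/3)x + 11/3


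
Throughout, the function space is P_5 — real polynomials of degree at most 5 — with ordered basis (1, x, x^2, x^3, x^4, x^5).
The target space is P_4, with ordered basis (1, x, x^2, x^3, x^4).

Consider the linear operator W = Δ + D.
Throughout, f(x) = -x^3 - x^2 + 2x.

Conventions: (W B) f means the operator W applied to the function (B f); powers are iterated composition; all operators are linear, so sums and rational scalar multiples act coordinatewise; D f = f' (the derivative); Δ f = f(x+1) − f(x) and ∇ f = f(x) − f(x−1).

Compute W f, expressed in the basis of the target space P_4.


g(x) = -6x^2 - 7x + 2

Δ f = -3x^2 - 5x
D f = -3x^2 - 2x + 2
(Δ + D) f = -6x^2 - 7x + 2


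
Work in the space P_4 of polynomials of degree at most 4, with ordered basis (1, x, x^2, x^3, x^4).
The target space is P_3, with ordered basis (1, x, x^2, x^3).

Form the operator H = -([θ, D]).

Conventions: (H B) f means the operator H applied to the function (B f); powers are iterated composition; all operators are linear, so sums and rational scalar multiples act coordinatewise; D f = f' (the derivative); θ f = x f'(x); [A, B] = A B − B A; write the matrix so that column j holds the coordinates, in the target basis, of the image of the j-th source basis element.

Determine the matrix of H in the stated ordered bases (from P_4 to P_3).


image of 1: 0
image of x: 1
image of x^2: 2x
image of x^3: 3x^2
image of x^4: 4x^3
each image's coordinates form column j of the matrix

the matrix is [[0, 1, 0, 0, 0]; [0, 0, 2, 0, 0]; [0, 0, 0, 3, 0]; [0, 0, 0, 0, 4]] (rows listed top to bottom)


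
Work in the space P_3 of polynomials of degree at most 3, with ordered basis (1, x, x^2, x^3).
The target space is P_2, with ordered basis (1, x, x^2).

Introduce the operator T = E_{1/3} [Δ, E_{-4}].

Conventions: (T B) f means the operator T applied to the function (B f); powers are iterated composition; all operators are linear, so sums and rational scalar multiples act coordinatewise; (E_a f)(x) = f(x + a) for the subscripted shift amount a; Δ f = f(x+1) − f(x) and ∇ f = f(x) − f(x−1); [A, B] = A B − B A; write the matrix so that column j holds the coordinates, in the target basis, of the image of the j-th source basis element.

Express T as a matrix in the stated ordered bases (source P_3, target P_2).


the matrix is [[0, 0, 0, 0]; [0, 0, 0, 0]; [0, 0, 0, 0]] (rows listed top to bottom)

image of 1: 0
image of x: 0
image of x^2: 0
image of x^3: 0
each image's coordinates form column j of the matrix


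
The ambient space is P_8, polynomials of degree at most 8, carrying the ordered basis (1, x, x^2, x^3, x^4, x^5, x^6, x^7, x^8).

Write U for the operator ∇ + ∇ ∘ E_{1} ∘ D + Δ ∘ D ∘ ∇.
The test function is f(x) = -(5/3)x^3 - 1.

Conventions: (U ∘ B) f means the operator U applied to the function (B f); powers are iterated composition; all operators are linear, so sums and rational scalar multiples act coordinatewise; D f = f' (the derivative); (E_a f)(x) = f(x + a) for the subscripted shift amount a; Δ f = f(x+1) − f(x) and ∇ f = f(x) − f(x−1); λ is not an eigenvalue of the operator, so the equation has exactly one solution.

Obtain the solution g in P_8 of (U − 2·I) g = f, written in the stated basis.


write g with unknown coordinates in the stated basis and equate coefficients in (U − 2·I) g = f
solving from the highest basis element down gives g = (5/6)x^3 + (5/4)x^2 + (5/2)x + 157/24
check: U g = (5/2)x^2 + 5x + 145/12
so U g − 2·g = -(5/3)x^3 - 1 = f ✓

the result is g(x) = (5/6)x^3 + (5/4)x^2 + (5/2)x + 157/24


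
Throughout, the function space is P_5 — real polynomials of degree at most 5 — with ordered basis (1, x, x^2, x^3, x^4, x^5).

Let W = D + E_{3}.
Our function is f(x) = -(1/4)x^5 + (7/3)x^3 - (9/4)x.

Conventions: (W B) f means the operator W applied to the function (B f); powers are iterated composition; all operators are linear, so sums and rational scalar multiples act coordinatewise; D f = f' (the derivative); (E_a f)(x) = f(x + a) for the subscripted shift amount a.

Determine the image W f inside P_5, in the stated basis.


D f = -(5/4)x^4 + 7x^2 - 9/4
E_{3} f = -(1/4)x^5 - (15/4)x^4 - (121/6)x^3 - (93/2)x^2 - (81/2)x - 9/2
(D + E_{3}) f = -(1/4)x^5 - 5x^4 - (121/6)x^3 - (79/2)x^2 - (81/2)x - 27/4

the result is g(x) = -(1/4)x^5 - 5x^4 - (121/6)x^3 - (79/2)x^2 - (81/2)x - 27/4


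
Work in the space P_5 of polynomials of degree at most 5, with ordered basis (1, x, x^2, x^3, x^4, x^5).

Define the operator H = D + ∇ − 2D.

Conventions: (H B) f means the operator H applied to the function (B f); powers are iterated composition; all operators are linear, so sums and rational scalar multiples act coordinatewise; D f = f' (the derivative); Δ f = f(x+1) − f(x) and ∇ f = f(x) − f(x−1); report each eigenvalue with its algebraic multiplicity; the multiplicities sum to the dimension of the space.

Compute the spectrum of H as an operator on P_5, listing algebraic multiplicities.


λ = 0 (multiplicity 6)

image of 1: 0
image of x: 0
image of x^2: -1
image of x^3: -3x + 1
image of x^4: -6x^2 + 4x - 1
image of x^5: -10x^3 + 10x^2 - 5x + 1
the matrix is upper triangular; its diagonal is (0, 0, 0, 0, 0, 0)
for a triangular matrix the eigenvalues are the diagonal entries, with algebraic multiplicity their repetition count


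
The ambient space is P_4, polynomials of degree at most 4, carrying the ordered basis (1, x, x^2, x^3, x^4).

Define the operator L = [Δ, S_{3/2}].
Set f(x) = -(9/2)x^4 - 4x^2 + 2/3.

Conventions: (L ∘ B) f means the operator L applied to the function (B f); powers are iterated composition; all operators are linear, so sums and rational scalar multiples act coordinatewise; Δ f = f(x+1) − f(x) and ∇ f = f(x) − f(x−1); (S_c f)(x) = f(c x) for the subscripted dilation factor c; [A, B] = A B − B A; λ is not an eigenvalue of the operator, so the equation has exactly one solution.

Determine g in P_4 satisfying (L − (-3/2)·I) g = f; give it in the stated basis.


write g with unknown coordinates in the stated basis and equate coefficients in (L − (-3/2)·I) g = f
solving from the highest basis element down gives g = -3x^4 + (27/2)x^3 + (17/24)x^2 - (137/6)x - 833/144
check: L g = -(81/4)x^3 - (81/16)x^2 + (137/4)x + 299/32
so L g − (-3/2)·g = -(9/2)x^4 - 4x^2 + 2/3 = f ✓

g(x) = -3x^4 + (27/2)x^3 + (17/24)x^2 - (137/6)x - 833/144


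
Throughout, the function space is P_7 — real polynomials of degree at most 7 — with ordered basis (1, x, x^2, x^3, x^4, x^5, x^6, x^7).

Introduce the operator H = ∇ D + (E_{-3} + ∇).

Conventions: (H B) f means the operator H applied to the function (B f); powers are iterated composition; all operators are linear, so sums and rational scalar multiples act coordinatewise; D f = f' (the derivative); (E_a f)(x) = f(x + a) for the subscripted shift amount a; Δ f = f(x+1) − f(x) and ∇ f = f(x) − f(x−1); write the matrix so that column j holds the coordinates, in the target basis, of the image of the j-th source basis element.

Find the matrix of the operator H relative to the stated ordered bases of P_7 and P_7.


image of 1: 1
image of x: x - 2
image of x^2: x^2 - 4x + 10
image of x^3: x^3 - 6x^2 + 30x - 29
image of x^4: x^4 - 8x^3 + 60x^2 - 116x + 84
image of x^5: x^5 - 10x^4 + 100x^3 - 290x^2 + 420x - 247
image of x^6: x^6 - 12x^5 + 150x^4 - 580x^3 + 1260x^2 - 1482x + 734
image of x^7: x^7 - 14x^6 + 210x^5 - 1015x^4 + 2940x^3 - 5187x^2 + 5138x - 2193
each image's coordinates form column j of the matrix

the matrix is [[1, -2, 10, -29, 84, -247, 734, -2193]; [0, 1, -4, 30, -116, 420, -1482, 5138]; [0, 0, 1, -6, 60, -290, 1260, -5187]; [0, 0, 0, 1, -8, 100, -580, 2940]; [0, 0, 0, 0, 1, -10, 150, -1015]; [0, 0, 0, 0, 0, 1, -12, 210]; [0, 0, 0, 0, 0, 0, 1, -14]; [0, 0, 0, 0, 0, 0, 0, 1]] (rows listed top to bottom)


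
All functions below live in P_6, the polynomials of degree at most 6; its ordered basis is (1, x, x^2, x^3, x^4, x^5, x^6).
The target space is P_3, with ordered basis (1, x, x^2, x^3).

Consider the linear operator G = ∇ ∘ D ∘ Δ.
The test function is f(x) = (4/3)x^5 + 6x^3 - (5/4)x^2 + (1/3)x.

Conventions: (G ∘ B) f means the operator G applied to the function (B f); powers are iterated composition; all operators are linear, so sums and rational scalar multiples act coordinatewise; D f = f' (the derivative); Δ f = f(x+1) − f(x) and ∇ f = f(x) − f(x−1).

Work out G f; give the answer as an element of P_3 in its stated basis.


Δ f = (20/3)x^4 + (40/3)x^3 + (94/3)x^2 + (133/6)x + 77/12
D Δ f = (80/3)x^3 + 40x^2 + (188/3)x + 133/6
∇ D Δ f = 80x^2 + 148/3

g(x) = 80x^2 + 148/3


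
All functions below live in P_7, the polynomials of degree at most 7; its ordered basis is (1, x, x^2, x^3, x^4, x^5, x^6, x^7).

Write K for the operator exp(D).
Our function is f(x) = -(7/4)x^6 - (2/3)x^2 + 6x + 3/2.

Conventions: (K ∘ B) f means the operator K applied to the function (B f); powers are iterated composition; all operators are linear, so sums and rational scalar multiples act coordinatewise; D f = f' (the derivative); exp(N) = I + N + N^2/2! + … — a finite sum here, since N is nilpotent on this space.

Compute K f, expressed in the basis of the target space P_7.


the result is g(x) = -(7/4)x^6 - (21/2)x^5 - (105/4)x^4 - 35x^3 - (323/12)x^2 - (35/6)x + 61/12

order-1 term: -(21/2)x^5 - (4/3)x + 6
order-2 term: -(105/4)x^4 - 2/3
order-3 term: -35x^3
order-4 term: -(105/4)x^2
order-5 term: -(21/2)x
order-6 term: -7/4
the series for exp(D) f terminates at order 6
exp(D) f = -(7/4)x^6 - (21/2)x^5 - (105/4)x^4 - 35x^3 - (323/12)x^2 - (35/6)x + 61/12


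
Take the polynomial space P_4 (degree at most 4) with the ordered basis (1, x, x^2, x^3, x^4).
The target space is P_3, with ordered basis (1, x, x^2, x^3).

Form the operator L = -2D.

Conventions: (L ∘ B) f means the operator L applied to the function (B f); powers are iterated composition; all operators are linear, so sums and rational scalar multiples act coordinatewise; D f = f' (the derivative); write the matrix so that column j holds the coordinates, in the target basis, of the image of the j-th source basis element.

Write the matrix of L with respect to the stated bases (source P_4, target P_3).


image of 1: 0
image of x: -2
image of x^2: -4x
image of x^3: -6x^2
image of x^4: -8x^3
each image's coordinates form column j of the matrix

the matrix is [[0, -2, 0, 0, 0]; [0, 0, -4, 0, 0]; [0, 0, 0, -6, 0]; [0, 0, 0, 0, -8]] (rows listed top to bottom)


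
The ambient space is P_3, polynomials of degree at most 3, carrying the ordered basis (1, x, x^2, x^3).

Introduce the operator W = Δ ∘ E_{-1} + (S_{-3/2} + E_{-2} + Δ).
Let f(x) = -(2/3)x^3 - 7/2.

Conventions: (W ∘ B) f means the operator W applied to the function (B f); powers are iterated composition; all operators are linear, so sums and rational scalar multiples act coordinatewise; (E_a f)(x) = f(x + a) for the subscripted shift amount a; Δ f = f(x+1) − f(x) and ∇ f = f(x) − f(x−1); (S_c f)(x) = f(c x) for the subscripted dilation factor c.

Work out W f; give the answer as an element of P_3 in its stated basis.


the result is g(x) = (19/12)x^3 - 8x - 3

E_{-1} f = -(2/3)x^3 + 2x^2 - 2x - 17/6
Δ E_{-1} f = -2x^2 + 2x - 2/3
S_{-3/2} f = (9/4)x^3 - 7/2
E_{-2} f = -(2/3)x^3 + 4x^2 - 8x + 11/6
Δ f = -2x^2 - 2x - 2/3
(S_{-3/2} + E_{-2} + Δ) f = (19/12)x^3 + 2x^2 - 10x - 7/3
(Δ ∘ E_{-1} + (S_{-3/2} + E_{-2} + Δ)) f = (19/12)x^3 - 8x - 3


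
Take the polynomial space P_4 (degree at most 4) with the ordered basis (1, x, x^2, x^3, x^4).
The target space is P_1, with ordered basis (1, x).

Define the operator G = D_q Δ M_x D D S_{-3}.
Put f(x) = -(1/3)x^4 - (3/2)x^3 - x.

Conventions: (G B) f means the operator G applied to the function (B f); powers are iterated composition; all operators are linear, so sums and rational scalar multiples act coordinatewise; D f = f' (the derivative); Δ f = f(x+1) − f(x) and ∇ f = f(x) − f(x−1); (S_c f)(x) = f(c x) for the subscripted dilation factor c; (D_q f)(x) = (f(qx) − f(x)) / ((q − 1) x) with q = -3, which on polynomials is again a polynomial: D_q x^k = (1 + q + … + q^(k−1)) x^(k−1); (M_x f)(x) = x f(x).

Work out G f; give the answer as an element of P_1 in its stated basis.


S_{-3} f = -27x^4 + (81/2)x^3 + 3x
D S_{-3} f = -108x^3 + (243/2)x^2 + 3
D (D S_{-3}) f = -324x^2 + 243x
M_x D (D S_{-3}) f = -324x^3 + 243x^2
Δ M_x D (D S_{-3}) f = -972x^2 - 486x - 81
D_q (Δ M_x D) (D S_{-3}) f = 1944x - 486

the result is g(x) = 1944x - 486


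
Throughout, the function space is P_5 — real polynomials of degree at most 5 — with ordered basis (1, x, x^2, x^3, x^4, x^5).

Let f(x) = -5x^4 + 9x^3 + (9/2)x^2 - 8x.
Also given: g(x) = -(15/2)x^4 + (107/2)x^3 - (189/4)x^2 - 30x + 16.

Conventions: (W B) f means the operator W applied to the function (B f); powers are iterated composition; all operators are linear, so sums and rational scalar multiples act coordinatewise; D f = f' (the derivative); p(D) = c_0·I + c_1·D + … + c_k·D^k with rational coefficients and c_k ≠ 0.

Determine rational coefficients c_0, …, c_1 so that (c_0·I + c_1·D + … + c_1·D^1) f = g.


D^0 f = -5x^4 + 9x^3 + (9/2)x^2 - 8x
D^1 f = -20x^3 + 27x^2 + 9x - 8
matching coefficients of g against c_0 f + c_1 Df + … from the top degree down determines the c_i
solution: c_0 = 3/2, c_1 = -2

p(D) = (3/2)·I − 2·D, i.e. c_0 = 3/2, c_1 = -2


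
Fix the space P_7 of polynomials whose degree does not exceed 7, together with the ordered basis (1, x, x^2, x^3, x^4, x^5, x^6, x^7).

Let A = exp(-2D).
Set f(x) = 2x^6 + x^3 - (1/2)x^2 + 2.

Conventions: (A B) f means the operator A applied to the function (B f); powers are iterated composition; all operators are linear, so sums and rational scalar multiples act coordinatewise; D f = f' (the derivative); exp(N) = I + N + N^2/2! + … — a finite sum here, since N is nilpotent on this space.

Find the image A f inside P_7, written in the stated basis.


the result is g(x) = 2x^6 - 24x^5 + 120x^4 - 319x^3 + (947/2)x^2 - 370x + 120

order-1 term: -24x^5 - 6x^2 + 2x
order-2 term: 120x^4 + 12x - 2
order-3 term: -320x^3 - 8
order-4 term: 480x^2
order-5 term: -384x
order-6 term: 128
the series for exp(-2D) f terminates at order 6
exp(-2D) f = 2x^6 - 24x^5 + 120x^4 - 319x^3 + (947/2)x^2 - 370x + 120


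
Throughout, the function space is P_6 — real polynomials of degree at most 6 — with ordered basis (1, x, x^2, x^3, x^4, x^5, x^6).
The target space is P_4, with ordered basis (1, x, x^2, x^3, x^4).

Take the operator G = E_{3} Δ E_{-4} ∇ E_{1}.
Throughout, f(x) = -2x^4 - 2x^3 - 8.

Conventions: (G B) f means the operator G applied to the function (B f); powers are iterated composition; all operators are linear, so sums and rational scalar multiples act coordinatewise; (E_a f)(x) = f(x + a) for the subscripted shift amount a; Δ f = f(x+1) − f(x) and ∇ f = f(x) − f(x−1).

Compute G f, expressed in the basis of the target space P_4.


E_{1} f = -2x^4 - 10x^3 - 18x^2 - 14x - 12
∇ E_{1} f = -8x^3 - 18x^2 - 14x - 4
E_{-4} (∇ E_{1}) f = -8x^3 + 78x^2 - 254x + 276
Δ E_{-4} (∇ E_{1}) f = -24x^2 + 132x - 184
E_{3} (Δ E_{-4}) (∇ E_{1}) f = -24x^2 - 12x - 4

the result is g(x) = -24x^2 - 12x - 4


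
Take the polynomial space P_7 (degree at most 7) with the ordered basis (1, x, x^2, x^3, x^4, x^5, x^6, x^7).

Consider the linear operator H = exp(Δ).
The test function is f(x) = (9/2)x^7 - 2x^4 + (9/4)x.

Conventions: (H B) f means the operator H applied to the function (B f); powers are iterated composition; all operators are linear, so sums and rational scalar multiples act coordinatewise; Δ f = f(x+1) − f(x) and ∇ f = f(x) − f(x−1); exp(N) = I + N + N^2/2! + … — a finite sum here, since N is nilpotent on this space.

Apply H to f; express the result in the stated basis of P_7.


order-1 term: (63/2)x^6 + (189/2)x^5 + (315/2)x^4 + (299/2)x^3 + (165/2)x^2 + (47/2)x + 19/4
order-2 term: (189/2)x^5 + (945/2)x^4 + (2205/2)x^3 + (2811/2)x^2 + (1905/2)x + 539/2
order-3 term: (315/2)x^4 + 945x^3 + (4725/2)x^2 + 2827x + 2685/2
order-4 term: (315/2)x^3 + 945x^2 + (4095/2)x + 1573
order-5 term: (189/2)x^2 + (945/2)x + 630
order-6 term: (63/2)x + 189/2
order-7 term: 9/2
the series for exp(Δ) f terminates at order 7
exp(Δ) f = (9/2)x^7 + (63/2)x^6 + 189x^5 + (1571/2)x^4 + (4709/2)x^3 + 4890x^2 + (25427/4)x + 15675/4

g(x) = (9/2)x^7 + (63/2)x^6 + 189x^5 + (1571/2)x^4 + (4709/2)x^3 + 4890x^2 + (25427/4)x + 15675/4


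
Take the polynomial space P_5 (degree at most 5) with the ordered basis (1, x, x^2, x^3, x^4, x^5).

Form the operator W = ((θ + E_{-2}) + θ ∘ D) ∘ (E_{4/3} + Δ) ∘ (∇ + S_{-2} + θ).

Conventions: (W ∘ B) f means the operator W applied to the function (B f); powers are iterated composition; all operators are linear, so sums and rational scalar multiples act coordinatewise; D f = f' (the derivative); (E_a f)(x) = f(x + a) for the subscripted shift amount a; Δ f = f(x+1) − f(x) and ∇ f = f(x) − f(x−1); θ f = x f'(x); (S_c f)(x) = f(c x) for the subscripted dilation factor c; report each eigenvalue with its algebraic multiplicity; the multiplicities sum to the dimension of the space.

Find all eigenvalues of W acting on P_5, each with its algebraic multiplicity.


image of 1: 1
image of x: -2x + 2/3
image of x^2: 18x^2 + 48x - 47/3
image of x^3: -20x^3 - 96x^2 - (172/3)x - 1112/27
image of x^4: 100x^4 + (2528/3)x^3 + 1546x^2 + (40372/27)x - 20539/81
image of x^5: -162x^5 - 1820x^4 - (15520/3)x^3 - 7940x^2 - (2660/27)x - 81058/81
the matrix is upper triangular; its diagonal is (1, -2, 18, -20, 100, -162)
for a triangular matrix the eigenvalues are the diagonal entries, with algebraic multiplicity their repetition count

λ = -162 (multiplicity 1), λ = -20 (multiplicity 1), λ = -2 (multiplicity 1), λ = 1 (multiplicity 1), λ = 18 (multiplicity 1), λ = 100 (multiplicity 1)


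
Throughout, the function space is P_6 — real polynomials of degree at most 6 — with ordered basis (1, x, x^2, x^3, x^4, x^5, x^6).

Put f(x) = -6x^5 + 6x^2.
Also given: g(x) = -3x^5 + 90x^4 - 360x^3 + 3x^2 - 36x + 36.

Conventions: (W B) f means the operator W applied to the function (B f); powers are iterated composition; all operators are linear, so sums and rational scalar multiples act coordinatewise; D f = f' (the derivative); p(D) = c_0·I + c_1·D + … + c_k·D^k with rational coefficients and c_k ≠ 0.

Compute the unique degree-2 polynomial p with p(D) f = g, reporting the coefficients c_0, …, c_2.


D^0 f = -6x^5 + 6x^2
D^1 f = -30x^4 + 12x
D^2 f = -120x^3 + 12
matching coefficients of g against c_0 f + c_1 Df + … from the top degree down determines the c_i
solution: c_0 = 1/2, c_1 = -3, c_2 = 3

c_0 = 1/2, c_1 = -3, c_2 = 3


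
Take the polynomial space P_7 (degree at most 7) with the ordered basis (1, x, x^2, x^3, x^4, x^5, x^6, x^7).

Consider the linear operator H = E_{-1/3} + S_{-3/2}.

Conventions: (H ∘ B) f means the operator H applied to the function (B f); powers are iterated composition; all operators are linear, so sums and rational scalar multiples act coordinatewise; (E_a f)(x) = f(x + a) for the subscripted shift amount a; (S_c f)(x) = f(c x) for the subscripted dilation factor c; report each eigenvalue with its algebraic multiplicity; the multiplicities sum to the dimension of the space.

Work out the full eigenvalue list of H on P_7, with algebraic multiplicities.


λ = -2059/128 (multiplicity 1), λ = -211/32 (multiplicity 1), λ = -19/8 (multiplicity 1), λ = -1/2 (multiplicity 1), λ = 2 (multiplicity 1), λ = 13/4 (multiplicity 1), λ = 97/16 (multiplicity 1), λ = 793/64 (multiplicity 1)

image of 1: 2
image of x: -(1/2)x - 1/3
image of x^2: (13/4)x^2 - (2/3)x + 1/9
image of x^3: -(19/8)x^3 - x^2 + (1/3)x - 1/27
image of x^4: (97/16)x^4 - (4/3)x^3 + (2/3)x^2 - (4/27)x + 1/81
image of x^5: -(211/32)x^5 - (5/3)x^4 + (10/9)x^3 - (10/27)x^2 + (5/81)x - 1/243
image of x^6: (793/64)x^6 - 2x^5 + (5/3)x^4 - (20/27)x^3 + (5/27)x^2 - (2/81)x + 1/729
image of x^7: -(2059/128)x^7 - (7/3)x^6 + (7/3)x^5 - (35/27)x^4 + (35/81)x^3 - (7/81)x^2 + (7/729)x - 1/2187
the matrix is upper triangular; its diagonal is (2, -1/2, 13/4, -19/8, 97/16, -211/32, 793/64, -2059/128)
for a triangular matrix the eigenvalues are the diagonal entries, with algebraic multiplicity their repetition count


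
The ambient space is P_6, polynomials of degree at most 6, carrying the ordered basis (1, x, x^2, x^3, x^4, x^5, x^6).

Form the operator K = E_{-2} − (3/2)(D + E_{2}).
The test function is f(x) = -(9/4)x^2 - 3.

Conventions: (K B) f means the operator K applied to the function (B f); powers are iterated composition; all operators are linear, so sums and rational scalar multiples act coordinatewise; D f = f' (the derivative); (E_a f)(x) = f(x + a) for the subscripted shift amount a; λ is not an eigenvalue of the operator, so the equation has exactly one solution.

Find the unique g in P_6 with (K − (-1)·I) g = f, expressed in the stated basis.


write g with unknown coordinates in the stated basis and equate coefficients in (K − (-1)·I) g = f
solving from the highest basis element down gives g = -(9/2)x^2 - 117x - 1545
check: K g = (9/4)x^2 + 117x + 1542
so K g − (-1)·g = -(9/4)x^2 - 3 = f ✓

the image equals g(x) = -(9/2)x^2 - 117x - 1545


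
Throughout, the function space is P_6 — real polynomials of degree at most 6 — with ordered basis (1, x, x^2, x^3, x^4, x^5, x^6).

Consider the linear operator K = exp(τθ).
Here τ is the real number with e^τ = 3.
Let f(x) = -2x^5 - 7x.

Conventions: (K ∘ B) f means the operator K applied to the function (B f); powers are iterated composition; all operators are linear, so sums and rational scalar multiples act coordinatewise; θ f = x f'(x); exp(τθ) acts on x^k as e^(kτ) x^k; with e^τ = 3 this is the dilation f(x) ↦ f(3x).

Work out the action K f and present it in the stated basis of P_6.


the image equals g(x) = -486x^5 - 21x

exp(τθ) x^k = e^(kτ) x^k; with e^τ = 3 this sends x^k to 3^k x^k
x ↦ 3 x
x^5 ↦ 243 x^5
applying this coordinatewise to f: exp(τθ) f = -486x^5 - 21x


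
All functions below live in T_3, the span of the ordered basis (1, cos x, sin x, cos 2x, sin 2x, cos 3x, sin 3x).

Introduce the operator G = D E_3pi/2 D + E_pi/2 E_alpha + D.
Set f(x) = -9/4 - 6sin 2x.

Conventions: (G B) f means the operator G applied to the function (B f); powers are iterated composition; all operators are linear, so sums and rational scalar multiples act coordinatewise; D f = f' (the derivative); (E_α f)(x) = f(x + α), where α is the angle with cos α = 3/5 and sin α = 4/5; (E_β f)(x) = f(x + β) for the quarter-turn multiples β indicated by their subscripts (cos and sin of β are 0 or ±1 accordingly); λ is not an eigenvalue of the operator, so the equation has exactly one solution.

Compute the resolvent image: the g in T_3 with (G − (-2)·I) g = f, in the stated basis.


write g with unknown coordinates in the stated basis and equate coefficients in (G − (-2)·I) g = f
solving from the highest basis element down gives g = -3/4 + (156/1013)cos 2x - (942/1013)sin 2x
check: G g = -3/4 - (312/1013)cos 2x - (4194/1013)sin 2x
so G g − (-2)·g = -9/4 - 6sin 2x = f ✓

the result is g(x) = -3/4 + (156/1013)cos 2x - (942/1013)sin 2x


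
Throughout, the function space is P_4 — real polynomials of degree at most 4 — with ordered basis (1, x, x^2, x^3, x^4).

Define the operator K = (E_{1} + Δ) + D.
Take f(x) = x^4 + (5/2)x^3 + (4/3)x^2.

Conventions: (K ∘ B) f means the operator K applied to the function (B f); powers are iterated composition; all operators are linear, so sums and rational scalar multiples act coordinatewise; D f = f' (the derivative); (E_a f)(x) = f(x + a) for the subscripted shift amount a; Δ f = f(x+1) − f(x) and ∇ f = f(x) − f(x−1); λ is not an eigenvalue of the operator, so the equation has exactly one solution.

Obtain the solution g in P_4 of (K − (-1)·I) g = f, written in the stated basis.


write g with unknown coordinates in the stated basis and equate coefficients in (K − (-1)·I) g = f
solving from the highest basis element down gives g = (1/2)x^4 - (7/4)x^3 + (133/24)x^2 - (107/8)x + 757/48
check: K g = (1/2)x^4 + (17/4)x^3 - (101/24)x^2 + (107/8)x - 757/48
so K g − (-1)·g = x^4 + (5/2)x^3 + (4/3)x^2 = f ✓

the result is g(x) = (1/2)x^4 - (7/4)x^3 + (133/24)x^2 - (107/8)x + 757/48


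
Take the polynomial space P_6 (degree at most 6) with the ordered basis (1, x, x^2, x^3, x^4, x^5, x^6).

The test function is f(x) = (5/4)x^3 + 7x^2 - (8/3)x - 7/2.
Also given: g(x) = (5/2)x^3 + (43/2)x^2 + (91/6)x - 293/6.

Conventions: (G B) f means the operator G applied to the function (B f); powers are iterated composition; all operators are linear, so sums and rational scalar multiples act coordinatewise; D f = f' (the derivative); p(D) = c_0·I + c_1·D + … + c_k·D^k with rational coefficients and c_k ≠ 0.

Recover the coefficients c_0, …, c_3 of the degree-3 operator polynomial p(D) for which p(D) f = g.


D^0 f = (5/4)x^3 + 7x^2 - (8/3)x - 7/2
D^1 f = (15/4)x^2 + 14x - 8/3
D^2 f = (15/2)x + 14
D^3 f = 15/2
matching coefficients of g against c_0 f + c_1 Df + … from the top degree down determines the c_i
solution: c_0 = 2, c_1 = 2, c_2 = -1, c_3 = -3

p(D) = 2·I + 2·D − D^2 − 3·D^3, i.e. c_0 = 2, c_1 = 2, c_2 = -1, c_3 = -3


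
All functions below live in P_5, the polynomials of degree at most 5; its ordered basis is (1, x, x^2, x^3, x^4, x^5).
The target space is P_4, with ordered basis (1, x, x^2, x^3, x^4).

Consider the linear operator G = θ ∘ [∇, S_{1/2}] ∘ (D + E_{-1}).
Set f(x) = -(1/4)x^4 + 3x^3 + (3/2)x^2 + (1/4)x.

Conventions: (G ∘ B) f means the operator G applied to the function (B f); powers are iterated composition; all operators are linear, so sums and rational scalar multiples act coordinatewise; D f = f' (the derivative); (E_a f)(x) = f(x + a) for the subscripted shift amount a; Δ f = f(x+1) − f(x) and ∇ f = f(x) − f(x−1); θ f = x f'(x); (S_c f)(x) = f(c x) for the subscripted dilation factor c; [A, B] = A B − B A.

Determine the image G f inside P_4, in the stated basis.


the image equals g(x) = (3/16)x^3 - (45/16)x^2 + (61/16)x

D f = -x^3 + 9x^2 + 3x + 1/4
E_{-1} f = -(1/4)x^4 + 4x^3 - 9x^2 + (29/4)x - 2
(D + E_{-1}) f = -(1/4)x^4 + 3x^3 + (41/4)x - 7/4
S_{1/2} (D + E_{-1}) f = -(1/64)x^4 + (3/8)x^3 + (41/8)x - 7/4
∇ S_{1/2} (D + E_{-1}) f = -(1/16)x^3 + (39/32)x^2 - (19/16)x + 353/64
∇ (D + E_{-1}) f = -x^3 + (21/2)x^2 - 10x + 27/2
S_{1/2} ∇ (D + E_{-1}) f = -(1/8)x^3 + (21/8)x^2 - 5x + 27/2
[∇, S_{1/2}] (D + E_{-1}) f = (1/16)x^3 - (45/32)x^2 + (61/16)x - 511/64
θ [∇, S_{1/2}] (D + E_{-1}) f = (3/16)x^3 - (45/16)x^2 + (61/16)x


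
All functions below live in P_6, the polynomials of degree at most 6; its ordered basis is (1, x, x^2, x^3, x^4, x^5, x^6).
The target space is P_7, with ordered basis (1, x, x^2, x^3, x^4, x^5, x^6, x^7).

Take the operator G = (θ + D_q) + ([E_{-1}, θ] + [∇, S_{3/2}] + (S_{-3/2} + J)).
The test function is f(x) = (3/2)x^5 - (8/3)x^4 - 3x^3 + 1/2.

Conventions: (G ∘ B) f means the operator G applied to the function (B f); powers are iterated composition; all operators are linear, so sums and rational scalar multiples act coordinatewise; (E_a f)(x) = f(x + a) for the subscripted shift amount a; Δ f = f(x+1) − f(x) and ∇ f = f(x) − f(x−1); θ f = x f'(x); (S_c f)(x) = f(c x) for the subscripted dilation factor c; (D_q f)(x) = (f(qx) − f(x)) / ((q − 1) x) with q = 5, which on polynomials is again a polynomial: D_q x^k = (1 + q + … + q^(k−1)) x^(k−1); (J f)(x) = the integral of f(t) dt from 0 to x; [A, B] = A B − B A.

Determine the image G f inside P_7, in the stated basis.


the image equals g(x) = (1/4)x^6 - (4247/960)x^5 + (222349/192)x^4 - (43727/96)x^3 - (1471/32)x^2 - (1429/64)x + 947/192

θ f = (15/2)x^5 - (32/3)x^4 - 9x^3
D_q f = (2343/2)x^4 - 416x^3 - 93x^2
(θ + D_q) f = (15/2)x^5 + (6965/6)x^4 - 425x^3 - 93x^2
θ f = (15/2)x^5 - (32/3)x^4 - 9x^3
E_{-1} θ f = (15/2)x^5 - (289/6)x^4 + (326/3)x^3 - 112x^2 + (319/6)x - 55/6
E_{-1} f = (3/2)x^5 - (61/6)x^4 + (68/3)x^3 - 22x^2 + (55/6)x - 2/3
θ E_{-1} f = (15/2)x^5 - (122/3)x^4 + 68x^3 - 44x^2 + (55/6)x
[E_{-1}, θ] f = -(15/2)x^4 + (122/3)x^3 - 68x^2 + 44x - 55/6
S_{3/2} f = (729/64)x^5 - (27/2)x^4 - (81/8)x^3 + 1/2
∇ S_{3/2} f = (3645/64)x^4 - (5373/32)x^3 + (5265/32)x^2 - (5157/64)x + 945/64
∇ f = (15/2)x^4 - (77/3)x^3 + 22x^2 - (55/6)x + 7/6
S_{3/2} ∇ f = (1215/32)x^4 - (693/8)x^3 + (99/2)x^2 - (55/4)x + 7/6
[∇, S_{3/2}] f = (1215/64)x^4 - (2601/32)x^3 + (3681/32)x^2 - (4277/64)x + 2611/192
S_{-3/2} f = -(729/64)x^5 - (27/2)x^4 + (81/8)x^3 + 1/2
J f = (1/4)x^6 - (8/15)x^5 - (3/4)x^4 + (1/2)x
(S_{-3/2} + J) f = (1/4)x^6 - (11447/960)x^5 - (57/4)x^4 + (81/8)x^3 + (1/2)x + 1/2
([E_{-1}, θ] + [∇, S_{3/2}] + (S_{-3/2} + J)) f = (1/4)x^6 - (11447/960)x^5 - (177/64)x^4 - (2927/96)x^3 + (1505/32)x^2 - (1429/64)x + 947/192
((θ + D_q) + ([E_{-1}, θ] + [∇, S_{3/2}] + (S_{-3/2} + J))) f = (1/4)x^6 - (4247/960)x^5 + (222349/192)x^4 - (43727/96)x^3 - (1471/32)x^2 - (1429/64)x + 947/192


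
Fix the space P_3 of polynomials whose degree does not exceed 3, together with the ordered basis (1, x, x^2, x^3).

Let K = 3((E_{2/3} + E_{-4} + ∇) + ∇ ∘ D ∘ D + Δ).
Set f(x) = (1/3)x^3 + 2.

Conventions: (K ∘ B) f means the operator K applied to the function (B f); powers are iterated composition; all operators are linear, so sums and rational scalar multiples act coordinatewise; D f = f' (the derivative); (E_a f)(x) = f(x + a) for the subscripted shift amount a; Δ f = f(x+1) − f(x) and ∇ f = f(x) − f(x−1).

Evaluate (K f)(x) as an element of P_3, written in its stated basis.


g(x) = 2x^3 - 4x^2 + (148/3)x - 1180/27

E_{2/3} f = (1/3)x^3 + (2/3)x^2 + (4/9)x + 170/81
E_{-4} f = (1/3)x^3 - 4x^2 + 16x - 58/3
∇ f = x^2 - x + 1/3
(E_{2/3} + E_{-4} + ∇) f = (2/3)x^3 - (7/3)x^2 + (139/9)x - 1369/81
D f = x^2
D D f = 2x
∇ D D f = 2
Δ f = x^2 + x + 1/3
((E_{2/3} + E_{-4} + ∇) + ∇ ∘ D ∘ D + Δ) f = (2/3)x^3 - (4/3)x^2 + (148/9)x - 1180/81
(3((E_{2/3} + E_{-4} + ∇) + ∇ ∘ D ∘ D + Δ)) f = 2x^3 - 4x^2 + (148/3)x - 1180/27


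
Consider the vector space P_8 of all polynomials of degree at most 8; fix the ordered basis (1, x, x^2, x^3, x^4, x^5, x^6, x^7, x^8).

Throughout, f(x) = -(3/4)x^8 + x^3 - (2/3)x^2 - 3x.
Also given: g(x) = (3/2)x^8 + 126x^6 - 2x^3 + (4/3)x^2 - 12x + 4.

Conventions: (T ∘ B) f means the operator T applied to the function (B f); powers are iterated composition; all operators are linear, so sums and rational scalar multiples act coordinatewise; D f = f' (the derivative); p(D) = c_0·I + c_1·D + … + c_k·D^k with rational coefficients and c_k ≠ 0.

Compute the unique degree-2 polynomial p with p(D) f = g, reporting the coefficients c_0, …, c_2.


c_0 = -2, c_1 = 0, c_2 = -3

D^0 f = -(3/4)x^8 + x^3 - (2/3)x^2 - 3x
D^1 f = -6x^7 + 3x^2 - (4/3)x - 3
D^2 f = -42x^6 + 6x - 4/3
matching coefficients of g against c_0 f + c_1 Df + … from the top degree down determines the c_i
solution: c_0 = -2, c_1 = 0, c_2 = -3


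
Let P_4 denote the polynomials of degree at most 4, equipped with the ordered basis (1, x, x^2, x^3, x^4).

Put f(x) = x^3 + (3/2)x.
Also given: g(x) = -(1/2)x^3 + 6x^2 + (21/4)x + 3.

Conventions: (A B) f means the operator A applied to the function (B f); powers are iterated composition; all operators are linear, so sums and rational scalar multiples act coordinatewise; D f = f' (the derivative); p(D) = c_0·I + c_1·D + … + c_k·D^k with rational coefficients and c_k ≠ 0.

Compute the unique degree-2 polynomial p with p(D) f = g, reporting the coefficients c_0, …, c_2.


D^0 f = x^3 + (3/2)x
D^1 f = 3x^2 + 3/2
D^2 f = 6x
matching coefficients of g against c_0 f + c_1 Df + … from the top degree down determines the c_i
solution: c_0 = -1/2, c_1 = 2, c_2 = 1

c_0 = -1/2, c_1 = 2, c_2 = 1


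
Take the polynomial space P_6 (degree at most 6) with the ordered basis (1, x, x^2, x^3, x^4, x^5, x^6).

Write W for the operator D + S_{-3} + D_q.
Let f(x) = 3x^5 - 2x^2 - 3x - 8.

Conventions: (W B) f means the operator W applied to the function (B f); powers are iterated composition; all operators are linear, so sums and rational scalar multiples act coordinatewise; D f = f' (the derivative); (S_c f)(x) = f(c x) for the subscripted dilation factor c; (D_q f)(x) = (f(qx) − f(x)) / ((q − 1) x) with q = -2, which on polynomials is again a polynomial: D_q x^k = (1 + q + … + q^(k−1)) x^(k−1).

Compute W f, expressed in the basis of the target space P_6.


D f = 15x^4 - 4x - 3
S_{-3} f = -729x^5 - 18x^2 + 9x - 8
D_q f = 33x^4 + 2x - 3
(D + S_{-3} + D_q) f = -729x^5 + 48x^4 - 18x^2 + 7x - 14

the result is g(x) = -729x^5 + 48x^4 - 18x^2 + 7x - 14


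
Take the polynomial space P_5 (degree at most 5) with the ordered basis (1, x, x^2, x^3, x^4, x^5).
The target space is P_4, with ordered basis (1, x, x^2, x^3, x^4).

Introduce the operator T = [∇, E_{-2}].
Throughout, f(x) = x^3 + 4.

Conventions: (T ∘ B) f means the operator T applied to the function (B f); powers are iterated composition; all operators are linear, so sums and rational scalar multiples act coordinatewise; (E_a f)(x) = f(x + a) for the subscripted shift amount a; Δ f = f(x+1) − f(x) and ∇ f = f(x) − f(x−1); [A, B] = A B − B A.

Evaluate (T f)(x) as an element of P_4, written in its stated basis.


g(x) = 0

E_{-2} f = x^3 - 6x^2 + 12x - 4
∇ E_{-2} f = 3x^2 - 15x + 19
∇ f = 3x^2 - 3x + 1
E_{-2} ∇ f = 3x^2 - 15x + 19
[∇, E_{-2}] f = 0


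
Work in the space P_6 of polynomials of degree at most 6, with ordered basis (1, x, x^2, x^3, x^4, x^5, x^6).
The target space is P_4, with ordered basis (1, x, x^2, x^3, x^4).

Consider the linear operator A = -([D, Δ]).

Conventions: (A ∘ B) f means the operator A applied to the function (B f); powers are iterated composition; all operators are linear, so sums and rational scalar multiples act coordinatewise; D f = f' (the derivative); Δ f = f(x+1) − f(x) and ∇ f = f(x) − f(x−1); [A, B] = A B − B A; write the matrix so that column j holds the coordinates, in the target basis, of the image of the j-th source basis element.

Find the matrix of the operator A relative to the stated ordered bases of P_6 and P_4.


image of 1: 0
image of x: 0
image of x^2: 0
image of x^3: 0
image of x^4: 0
image of x^5: 0
image of x^6: 0
each image's coordinates form column j of the matrix

the matrix is [[0, 0, 0, 0, 0, 0, 0]; [0, 0, 0, 0, 0, 0, 0]; [0, 0, 0, 0, 0, 0, 0]; [0, 0, 0, 0, 0, 0, 0]; [0, 0, 0, 0, 0, 0, 0]] (rows listed top to bottom)


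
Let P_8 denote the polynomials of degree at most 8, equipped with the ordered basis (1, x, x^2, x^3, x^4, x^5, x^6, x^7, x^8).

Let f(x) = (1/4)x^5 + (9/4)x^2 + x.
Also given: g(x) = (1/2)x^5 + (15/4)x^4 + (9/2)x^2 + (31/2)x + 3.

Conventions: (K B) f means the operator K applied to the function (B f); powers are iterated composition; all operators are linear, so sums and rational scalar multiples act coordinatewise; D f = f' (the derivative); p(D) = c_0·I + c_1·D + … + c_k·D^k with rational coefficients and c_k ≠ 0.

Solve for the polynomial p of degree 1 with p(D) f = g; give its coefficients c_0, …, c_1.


c_0 = 2, c_1 = 3

D^0 f = (1/4)x^5 + (9/4)x^2 + x
D^1 f = (5/4)x^4 + (9/2)x + 1
matching coefficients of g against c_0 f + c_1 Df + … from the top degree down determines the c_i
solution: c_0 = 2, c_1 = 3


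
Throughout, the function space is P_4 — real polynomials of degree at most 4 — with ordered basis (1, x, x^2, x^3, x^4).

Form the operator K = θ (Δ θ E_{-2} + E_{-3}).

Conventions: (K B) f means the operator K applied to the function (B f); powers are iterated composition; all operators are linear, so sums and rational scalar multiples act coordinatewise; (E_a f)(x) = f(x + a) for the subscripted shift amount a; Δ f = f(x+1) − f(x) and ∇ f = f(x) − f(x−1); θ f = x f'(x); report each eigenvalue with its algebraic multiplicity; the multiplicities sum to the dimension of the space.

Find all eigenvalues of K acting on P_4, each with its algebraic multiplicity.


λ = 0 (multiplicity 1), λ = 1 (multiplicity 1), λ = 2 (multiplicity 1), λ = 3 (multiplicity 1), λ = 4 (multiplicity 1)

image of 1: 0
image of x: x
image of x^2: 2x^2 - 2x
image of x^3: 3x^3 + 12x
image of x^4: 4x^4 + 12x^3 + 12x^2 - 68x
the matrix is upper triangular; its diagonal is (0, 1, 2, 3, 4)
for a triangular matrix the eigenvalues are the diagonal entries, with algebraic multiplicity their repetition count


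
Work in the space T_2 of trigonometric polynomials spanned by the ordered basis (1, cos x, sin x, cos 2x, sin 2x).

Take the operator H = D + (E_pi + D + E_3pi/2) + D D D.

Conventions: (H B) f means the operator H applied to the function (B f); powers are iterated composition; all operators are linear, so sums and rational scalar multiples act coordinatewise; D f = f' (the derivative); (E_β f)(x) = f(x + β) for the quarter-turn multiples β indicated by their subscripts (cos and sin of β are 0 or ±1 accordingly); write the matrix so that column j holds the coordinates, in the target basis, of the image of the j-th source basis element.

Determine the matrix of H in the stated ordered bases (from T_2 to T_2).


image of 1: 2
image of cos x: -cos x
image of sin x: -sin x
image of cos 2x: 4sin 2x
image of sin 2x: -4cos 2x
each image's coordinates form column j of the matrix

the matrix is [[2, 0, 0, 0, 0]; [0, -1, 0, 0, 0]; [0, 0, -1, 0, 0]; [0, 0, 0, 0, -4]; [0, 0, 0, 4, 0]] (rows listed top to bottom)


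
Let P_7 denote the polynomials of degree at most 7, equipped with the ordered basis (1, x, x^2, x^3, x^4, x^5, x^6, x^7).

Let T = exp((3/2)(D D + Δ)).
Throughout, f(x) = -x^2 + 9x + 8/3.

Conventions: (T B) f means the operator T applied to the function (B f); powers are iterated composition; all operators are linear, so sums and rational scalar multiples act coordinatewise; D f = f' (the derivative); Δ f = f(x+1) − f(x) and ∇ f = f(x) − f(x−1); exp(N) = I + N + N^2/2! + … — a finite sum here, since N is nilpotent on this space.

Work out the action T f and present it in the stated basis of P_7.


the image equals g(x) = -x^2 + 6x + 113/12

order-1 term: -3x + 9
order-2 term: -9/4
the series for exp((3/2)(D D + Δ)) f terminates at order 2
exp((3/2)(D D + Δ)) f = -x^2 + 6x + 113/12


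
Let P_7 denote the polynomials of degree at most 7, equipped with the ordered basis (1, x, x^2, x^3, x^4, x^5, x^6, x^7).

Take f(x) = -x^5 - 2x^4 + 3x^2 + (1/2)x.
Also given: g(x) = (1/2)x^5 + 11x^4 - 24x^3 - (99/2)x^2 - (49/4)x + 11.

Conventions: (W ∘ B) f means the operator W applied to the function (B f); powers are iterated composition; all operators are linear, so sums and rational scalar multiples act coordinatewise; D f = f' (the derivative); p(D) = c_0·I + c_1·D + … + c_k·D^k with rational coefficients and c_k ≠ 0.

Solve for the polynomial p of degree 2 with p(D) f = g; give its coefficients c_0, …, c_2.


p(D) = -(1/2)·I − 2·D + 2·D^2, i.e. c_0 = -1/2, c_1 = -2, c_2 = 2

D^0 f = -x^5 - 2x^4 + 3x^2 + (1/2)x
D^1 f = -5x^4 - 8x^3 + 6x + 1/2
D^2 f = -20x^3 - 24x^2 + 6
matching coefficients of g against c_0 f + c_1 Df + … from the top degree down determines the c_i
solution: c_0 = -1/2, c_1 = -2, c_2 = 2
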